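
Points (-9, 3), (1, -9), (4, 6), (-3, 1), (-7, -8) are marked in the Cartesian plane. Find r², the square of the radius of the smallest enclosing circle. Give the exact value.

The farthest pair is (4, 6)–(-7, -8) with squared distance 317. The circle on this segment as diameter has centre (-1.5, -1) and r² = 317/4 = 79.25.
Check (-9, 3): distance² to centre = 72.25 ≤ 79.25, so it lies inside.
All remaining points lie in this disk, and no smaller disk contains both endpoints, so this is the minimum enclosing circle.

79.25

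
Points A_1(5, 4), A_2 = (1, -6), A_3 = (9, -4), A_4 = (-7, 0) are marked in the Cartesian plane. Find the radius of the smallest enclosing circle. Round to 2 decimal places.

8.25

The farthest pair is A_3–A_4 with squared distance 272. The circle on this segment as diameter has centre (1, -2) and r² = 272/4 = 68.
Check A_1: distance² to centre = 52 ≤ 68, so it lies inside.
All remaining points lie in this disk, and no smaller disk contains both endpoints, so this is the minimum enclosing circle.
r = √68 ≈ 8.25.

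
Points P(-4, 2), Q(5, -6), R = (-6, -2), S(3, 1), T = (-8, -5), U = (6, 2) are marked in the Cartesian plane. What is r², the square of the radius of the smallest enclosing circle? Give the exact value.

61.25

A smallest enclosing disk is always determined by at most three of the input points on its boundary.
The farthest pair is T–U with squared distance 245. The circle on this segment as diameter has centre (-1, -1.5) and r² = 245/4 = 61.25.
Check P: distance² to centre = 21.25 ≤ 61.25, so it lies inside.
All remaining points lie in this disk, and no smaller disk contains both endpoints, so this is the minimum enclosing circle.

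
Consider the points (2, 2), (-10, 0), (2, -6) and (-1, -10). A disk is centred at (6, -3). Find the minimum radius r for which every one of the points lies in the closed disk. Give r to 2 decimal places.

16.28

The required radius is the distance from (6, -3) to the farthest point.
Squared distances: 41, 265, 25, 98.
Maximum is 265, attained at (-10, 0).
r = √265 ≈ 16.28.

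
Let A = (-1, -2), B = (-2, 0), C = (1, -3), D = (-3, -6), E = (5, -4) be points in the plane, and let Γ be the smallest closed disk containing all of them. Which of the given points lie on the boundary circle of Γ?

B, D, E

A smallest enclosing disk is always determined by at most three of the input points on its boundary.
The minimum enclosing circle is determined by three boundary points: B, D, E.
Their circumcentre is (29/46, -81/23) with r² = 40885/2116.
The farthest remaining point A is at distance² 10525/2116 ≤ 40885/2116.
The points at distance exactly r from the centre are B, D, E — 3 points.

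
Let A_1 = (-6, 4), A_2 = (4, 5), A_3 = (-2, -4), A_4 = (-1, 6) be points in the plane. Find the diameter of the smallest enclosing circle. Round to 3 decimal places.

By Welzl's lemma the MEC is supported by two points (diametrically opposite) or three points (on a circumcircle).
The minimum enclosing circle is determined by three boundary points: A_1, A_2, A_3.
Their circumcentre is (-5/7, 23/14) with r² = 6565/196.
The farthest remaining point A_4 is at distance² 3737/196 ≤ 6565/196.
Diameter = 2r = 2√(6565/196) ≈ 11.575.

11.575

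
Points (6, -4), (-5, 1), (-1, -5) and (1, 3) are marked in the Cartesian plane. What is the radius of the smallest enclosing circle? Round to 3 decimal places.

The farthest pair is (6, -4)–(-5, 1) with squared distance 146. The circle on this segment as diameter has centre (0.5, -1.5) and r² = 146/4 = 36.5.
Check (-1, -5): distance² to centre = 14.5 ≤ 36.5, so it lies inside.
All remaining points lie in this disk, and no smaller disk contains both endpoints, so this is the minimum enclosing circle.
r = √(36.5) ≈ 6.042.

6.042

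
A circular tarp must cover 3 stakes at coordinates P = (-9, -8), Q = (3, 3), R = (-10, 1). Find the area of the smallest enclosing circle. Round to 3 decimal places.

Side lengths²: PQ² = 265, PR² = 82, QR² = 173.
Since PQ² = 265 ≥ 173 + 82 = 255, the angle opposite PQ is not acute, so the smallest enclosing circle has PQ as diameter.
Centre = midpoint of PQ = (-3, -2.5), r² = 265/4 = 66.25.
Area = π·r² = π·66.25 ≈ 208.131.

208.131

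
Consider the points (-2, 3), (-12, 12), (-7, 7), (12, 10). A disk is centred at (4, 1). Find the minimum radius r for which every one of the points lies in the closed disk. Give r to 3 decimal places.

19.416

The required radius is the distance from (4, 1) to the farthest point.
Squared distances: 40, 377, 157, 145.
Maximum is 377, attained at (-12, 12).
r = √377 ≈ 19.416.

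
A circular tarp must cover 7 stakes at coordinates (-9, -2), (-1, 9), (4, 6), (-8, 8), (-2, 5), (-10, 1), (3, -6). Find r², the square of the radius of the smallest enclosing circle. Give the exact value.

By Welzl's lemma the MEC is supported by two points (diametrically opposite) or three points (on a circumcircle).
The farthest pair is (-8, 8)–(3, -6) with squared distance 317. The circle on this segment as diameter has centre (-2.5, 1) and r² = 317/4 = 79.25.
Check (-9, -2): distance² to centre = 51.25 ≤ 79.25, so it lies inside.
All remaining points lie in this disk, and no smaller disk contains both endpoints, so this is the minimum enclosing circle.

79.25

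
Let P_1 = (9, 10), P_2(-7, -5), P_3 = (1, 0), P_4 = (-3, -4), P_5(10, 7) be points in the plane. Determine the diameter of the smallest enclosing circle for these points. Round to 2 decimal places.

The farthest pair is P_1–P_2 with squared distance 481. The circle on this segment as diameter has centre (1, 2.5) and r² = 481/4 = 120.25.
Check P_3: distance² to centre = 6.25 ≤ 120.25, so it lies inside.
All remaining points lie in this disk, and no smaller disk contains both endpoints, so this is the minimum enclosing circle.
Diameter = 2r = 2√(120.25) ≈ 21.93.

21.93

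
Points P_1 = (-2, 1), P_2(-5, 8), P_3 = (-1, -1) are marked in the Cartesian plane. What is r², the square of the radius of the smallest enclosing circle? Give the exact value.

24.25

Side lengths²: P_1P_2² = 58, P_1P_3² = 5, P_2P_3² = 97.
Since P_2P_3² = 97 ≥ 58 + 5 = 63, the angle opposite P_2P_3 is not acute, so the smallest enclosing circle has P_2P_3 as diameter.
Centre = midpoint of P_2P_3 = (-3, 3.5), r² = 97/4 = 24.25.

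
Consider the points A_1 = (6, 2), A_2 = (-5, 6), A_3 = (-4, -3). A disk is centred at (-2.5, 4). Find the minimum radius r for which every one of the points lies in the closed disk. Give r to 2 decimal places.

8.73

The required radius is the distance from (-2.5, 4) to the farthest point.
Squared distances: 76.25, 10.25, 51.25.
Maximum is 76.25, attained at A_1.
r = √(76.25) ≈ 8.73.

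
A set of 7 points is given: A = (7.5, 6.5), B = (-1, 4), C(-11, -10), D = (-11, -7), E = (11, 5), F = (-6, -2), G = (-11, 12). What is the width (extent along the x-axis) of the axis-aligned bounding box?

max x = 11, min x = -11, so width = 22.

22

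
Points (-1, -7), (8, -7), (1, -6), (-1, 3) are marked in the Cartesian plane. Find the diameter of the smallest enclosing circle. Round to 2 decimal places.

By Welzl's lemma the MEC is supported by two points (diametrically opposite) or three points (on a circumcircle).
The farthest pair is (8, -7)–(-1, 3) with squared distance 181. The circle on this segment as diameter has centre (3.5, -2) and r² = 181/4 = 45.25.
Check (-1, -7): distance² to centre = 45.25 ≤ 45.25, so it lies inside.
All remaining points lie in this disk, and no smaller disk contains both endpoints, so this is the minimum enclosing circle.
Diameter = 2r = 2√(45.25) ≈ 13.45.

13.45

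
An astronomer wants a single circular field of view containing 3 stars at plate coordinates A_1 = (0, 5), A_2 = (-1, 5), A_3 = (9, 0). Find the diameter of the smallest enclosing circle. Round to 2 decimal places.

11.18

Side lengths²: A_1A_2² = 1, A_1A_3² = 106, A_2A_3² = 125.
Since A_2A_3² = 125 ≥ 106 + 1 = 107, the angle opposite A_2A_3 is not acute, so the smallest enclosing circle has A_2A_3 as diameter.
Centre = midpoint of A_2A_3 = (4, 2.5), r² = 125/4 = 31.25.
Diameter = 2r = 2√(31.25) ≈ 11.18.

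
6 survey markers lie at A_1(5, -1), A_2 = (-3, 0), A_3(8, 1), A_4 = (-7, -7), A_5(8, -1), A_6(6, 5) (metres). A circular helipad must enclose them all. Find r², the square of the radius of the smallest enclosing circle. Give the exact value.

By Welzl's lemma the MEC is supported by two points (diametrically opposite) or three points (on a circumcircle).
The farthest pair is A_4–A_6 with squared distance 313. The circle on this segment as diameter has centre (-0.5, -1) and r² = 313/4 = 78.25.
Check A_1: distance² to centre = 30.25 ≤ 78.25, so it lies inside.
All remaining points lie in this disk, and no smaller disk contains both endpoints, so this is the minimum enclosing circle.

78.25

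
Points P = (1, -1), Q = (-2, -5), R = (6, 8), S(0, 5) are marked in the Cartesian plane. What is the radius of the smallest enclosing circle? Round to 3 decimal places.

7.632

By Welzl's lemma the MEC is supported by two points (diametrically opposite) or three points (on a circumcircle).
The farthest pair is Q–R with squared distance 233. The circle on this segment as diameter has centre (2, 1.5) and r² = 233/4 = 58.25.
Check P: distance² to centre = 7.25 ≤ 58.25, so it lies inside.
All remaining points lie in this disk, and no smaller disk contains both endpoints, so this is the minimum enclosing circle.
r = √(58.25) ≈ 7.632.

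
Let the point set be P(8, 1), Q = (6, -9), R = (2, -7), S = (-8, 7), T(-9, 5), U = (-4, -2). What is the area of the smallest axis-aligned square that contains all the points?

The bounding box has width 17 and height 16.
An axis-aligned square enclosing the set must have side ≥ max(width, height).
So the minimum side is max(17, 16) = 17.
Area = 17² = 289.

289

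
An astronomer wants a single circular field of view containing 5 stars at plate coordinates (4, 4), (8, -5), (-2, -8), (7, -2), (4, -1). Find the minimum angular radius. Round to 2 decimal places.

By Welzl's lemma the MEC is supported by two points (diametrically opposite) or three points (on a circumcircle).
The minimum enclosing circle is determined by three boundary points: (4, 4), (8, -5), (-2, -8).
Their circumcentre is (30/17, -81/34) with r² = 52865/1156.
The farthest remaining point (7, -2) is at distance² 31853/1156 ≤ 52865/1156.
r = √(52865/1156) ≈ 6.76.

6.76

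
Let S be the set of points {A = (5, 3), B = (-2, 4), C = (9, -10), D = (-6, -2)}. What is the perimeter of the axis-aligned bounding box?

Width = max x − min x = 9 − (-6) = 15.
Height = max y − min y = 4 − (-10) = 14.
Perimeter = 2(15 + 14) = 58.

58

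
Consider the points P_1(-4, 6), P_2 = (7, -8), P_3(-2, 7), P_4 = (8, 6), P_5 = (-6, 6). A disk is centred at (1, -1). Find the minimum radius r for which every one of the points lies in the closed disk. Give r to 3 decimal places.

The required radius is the distance from (1, -1) to the farthest point.
Squared distances: 74, 85, 73, 98, 98.
Maximum is 98, attained at P_4.
r = √98 ≈ 9.899.

9.899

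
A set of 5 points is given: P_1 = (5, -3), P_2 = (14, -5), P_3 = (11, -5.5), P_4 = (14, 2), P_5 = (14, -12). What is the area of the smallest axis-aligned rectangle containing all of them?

126

x ranges over [5, 14], width 9.
y ranges over [-12, 2], height 14.
Area = 9 × 14 = 126.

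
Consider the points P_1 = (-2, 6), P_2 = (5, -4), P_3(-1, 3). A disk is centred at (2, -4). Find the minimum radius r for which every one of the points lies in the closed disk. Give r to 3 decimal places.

The required radius is the distance from (2, -4) to the farthest point.
Squared distances: 116, 9, 58.
Maximum is 116, attained at P_1.
r = √116 ≈ 10.770.

10.770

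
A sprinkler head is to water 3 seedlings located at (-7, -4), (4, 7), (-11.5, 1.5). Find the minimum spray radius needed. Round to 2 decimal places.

Call the three points A, B, C in the order given.
Side lengths²: AB² = 242, AC² = 50.5, BC² = 270.5.
Since BC² = 270.5 < 242 + 50.5 = 292.5, the triangle is acute, so the smallest enclosing circle is the circumcircle.
Circumcentre = (-3.475, 3.475), r² = 68.30125.
r = √(68.30125) ≈ 8.26.

8.26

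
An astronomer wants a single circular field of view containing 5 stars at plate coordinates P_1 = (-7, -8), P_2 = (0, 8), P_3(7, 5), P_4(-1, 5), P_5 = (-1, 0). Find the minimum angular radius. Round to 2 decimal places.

9.55

The farthest pair is P_1–P_3 with squared distance 365. The circle on this segment as diameter has centre (0, -1.5) and r² = 365/4 = 91.25.
Check P_2: distance² to centre = 90.25 ≤ 91.25, so it lies inside.
All remaining points lie in this disk, and no smaller disk contains both endpoints, so this is the minimum enclosing circle.
r = √(91.25) ≈ 9.55.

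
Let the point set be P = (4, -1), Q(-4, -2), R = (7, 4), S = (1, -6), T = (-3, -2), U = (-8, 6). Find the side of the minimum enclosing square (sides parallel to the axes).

15

The bounding box has width 15 and height 12.
An axis-aligned square enclosing the set must have side ≥ max(width, height).
So the minimum side is max(15, 12) = 15.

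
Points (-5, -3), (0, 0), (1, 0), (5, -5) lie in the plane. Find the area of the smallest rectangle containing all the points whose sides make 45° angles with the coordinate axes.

54

In coordinates u = x + y, v = x − y the rectangle is axis-aligned; the map (x,y)→(u,v) scales areas by 2.
u-values: -8, 0, 1, 0; range = 1 − (-8) = 9.
v-values: -2, 0, 1, 10; range = 10 − (-2) = 12.
Area = (9 × 12) / 2 = 54.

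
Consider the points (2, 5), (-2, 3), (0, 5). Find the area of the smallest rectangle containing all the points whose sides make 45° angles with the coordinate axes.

6

In coordinates u = x + y, v = x − y the rectangle is axis-aligned; the map (x,y)→(u,v) scales areas by 2.
u-values: 7, 1, 5; range = 7 − 1 = 6.
v-values: -3, -5, -5; range = -3 − (-5) = 2.
Area = (6 × 2) / 2 = 6.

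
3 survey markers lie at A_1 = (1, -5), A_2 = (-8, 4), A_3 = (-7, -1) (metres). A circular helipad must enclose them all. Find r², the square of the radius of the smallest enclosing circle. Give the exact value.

40.5

Side lengths²: A_1A_2² = 162, A_1A_3² = 80, A_2A_3² = 26.
Since A_1A_2² = 162 ≥ 80 + 26 = 106, the angle opposite A_1A_2 is not acute, so the smallest enclosing circle has A_1A_2 as diameter.
Centre = midpoint of A_1A_2 = (-3.5, -0.5), r² = 162/4 = 40.5.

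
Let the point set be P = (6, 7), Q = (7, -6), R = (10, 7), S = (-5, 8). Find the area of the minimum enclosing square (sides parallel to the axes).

The bounding box has width 15 and height 14.
An axis-aligned square enclosing the set must have side ≥ max(width, height).
So the minimum side is max(15, 14) = 15.
Area = 15² = 225.

225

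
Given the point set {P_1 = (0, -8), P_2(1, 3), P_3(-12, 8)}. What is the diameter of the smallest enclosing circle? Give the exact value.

Side lengths²: P_1P_2² = 122, P_1P_3² = 400, P_2P_3² = 194.
Since P_1P_3² = 400 ≥ 194 + 122 = 316, the angle opposite P_1P_3 is not acute, so the smallest enclosing circle has P_1P_3 as diameter.
Centre = midpoint of P_1P_3 = (-6, 0), r² = 400/4 = 100.
Diameter = 2r = 2√100 = 20.

20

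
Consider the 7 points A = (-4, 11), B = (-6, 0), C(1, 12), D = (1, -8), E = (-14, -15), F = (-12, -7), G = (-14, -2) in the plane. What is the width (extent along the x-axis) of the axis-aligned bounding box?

max x = 1, min x = -14, so width = 15.

15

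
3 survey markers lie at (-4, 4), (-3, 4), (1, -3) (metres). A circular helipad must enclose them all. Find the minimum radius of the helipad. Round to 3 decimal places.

Call the three points A, B, C in the order given.
Side lengths²: AB² = 1, AC² = 74, BC² = 65.
Since AC² = 74 ≥ 65 + 1 = 66, the angle opposite AC is not acute, so the smallest enclosing circle has AC as diameter.
Centre = midpoint of AC = (-1.5, 0.5), r² = 74/4 = 18.5.
r = √(18.5) ≈ 4.301.

4.301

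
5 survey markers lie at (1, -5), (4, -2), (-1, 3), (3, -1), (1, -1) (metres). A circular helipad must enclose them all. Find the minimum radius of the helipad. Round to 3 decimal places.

4.123

A smallest enclosing disk is always determined by at most three of the input points on its boundary.
The farthest pair is (1, -5)–(-1, 3) with squared distance 68. The circle on this segment as diameter has centre (0, -1) and r² = 68/4 = 17.
Check (4, -2): distance² to centre = 17 ≤ 17, so it lies inside.
All remaining points lie in this disk, and no smaller disk contains both endpoints, so this is the minimum enclosing circle.
r = √17 ≈ 4.123.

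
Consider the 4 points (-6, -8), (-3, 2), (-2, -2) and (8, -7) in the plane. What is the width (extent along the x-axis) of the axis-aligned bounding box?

14

max x = 8, min x = -6, so width = 14.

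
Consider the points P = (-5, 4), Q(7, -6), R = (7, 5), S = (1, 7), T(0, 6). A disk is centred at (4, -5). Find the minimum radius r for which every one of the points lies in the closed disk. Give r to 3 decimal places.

12.728

The required radius is the distance from (4, -5) to the farthest point.
Squared distances: 162, 10, 109, 153, 137.
Maximum is 162, attained at P.
r = √162 ≈ 12.728.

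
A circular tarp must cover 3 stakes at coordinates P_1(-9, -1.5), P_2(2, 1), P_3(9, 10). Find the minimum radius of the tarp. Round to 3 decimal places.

Side lengths²: P_1P_2² = 127.25, P_1P_3² = 456.25, P_2P_3² = 130.
Since P_1P_3² = 456.25 ≥ 130 + 127.25 = 257.25, the angle opposite P_1P_3 is not acute, so the smallest enclosing circle has P_1P_3 as diameter.
Centre = midpoint of P_1P_3 = (0, 4.25), r² = 456.25/4 = 114.0625.
r = √(114.0625) ≈ 10.680.

10.680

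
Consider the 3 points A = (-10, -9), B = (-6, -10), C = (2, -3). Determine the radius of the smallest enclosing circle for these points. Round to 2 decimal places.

Side lengths²: AB² = 17, AC² = 180, BC² = 113.
Since AC² = 180 ≥ 113 + 17 = 130, the angle opposite AC is not acute, so the smallest enclosing circle has AC as diameter.
Centre = midpoint of AC = (-4, -6), r² = 180/4 = 45.
r = √45 ≈ 6.71.

6.71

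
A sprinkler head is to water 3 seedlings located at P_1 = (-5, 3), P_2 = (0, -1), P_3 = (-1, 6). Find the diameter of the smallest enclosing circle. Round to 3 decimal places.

7.303

Side lengths²: P_1P_2² = 41, P_1P_3² = 25, P_2P_3² = 50.
Since P_2P_3² = 50 < 41 + 25 = 66, the triangle is acute, so the smallest enclosing circle is the circumcircle.
Circumcentre = (-87/62, 147/62), r² = 25625/1922.
Diameter = 2r = 2√(25625/1922) ≈ 7.303.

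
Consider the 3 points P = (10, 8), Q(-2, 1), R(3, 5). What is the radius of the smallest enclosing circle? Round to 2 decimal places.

Side lengths²: PQ² = 193, PR² = 58, QR² = 41.
Since PQ² = 193 ≥ 58 + 41 = 99, the angle opposite PQ is not acute, so the smallest enclosing circle has PQ as diameter.
Centre = midpoint of PQ = (4, 4.5), r² = 193/4 = 48.25.
r = √(48.25) ≈ 6.95.

6.95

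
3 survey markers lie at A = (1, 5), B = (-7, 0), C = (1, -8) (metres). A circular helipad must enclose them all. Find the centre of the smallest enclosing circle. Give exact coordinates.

Side lengths²: AB² = 89, AC² = 169, BC² = 128.
Since AC² = 169 < 128 + 89 = 217, the triangle is acute, so the smallest enclosing circle is the circumcircle.
Circumcentre = (-0.5, -1.5), r² = 44.5.
Centre = (-0.5, -1.5).

(-0.5, -1.5)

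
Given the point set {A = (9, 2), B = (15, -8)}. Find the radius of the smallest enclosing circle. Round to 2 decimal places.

5.83

The smallest circle enclosing two points has them as diameter endpoints.
Centre = midpoint = (12, -3); r² = |AB|²/4 = 136/4 = 34.
r = √34 ≈ 5.83.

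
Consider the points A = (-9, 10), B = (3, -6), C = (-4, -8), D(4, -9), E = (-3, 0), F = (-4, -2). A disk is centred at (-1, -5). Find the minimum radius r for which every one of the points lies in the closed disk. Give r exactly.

The required radius is the distance from (-1, -5) to the farthest point.
Squared distances: 289, 17, 18, 41, 29, 18.
Maximum is 289, attained at A.
r = √289 = 17.

17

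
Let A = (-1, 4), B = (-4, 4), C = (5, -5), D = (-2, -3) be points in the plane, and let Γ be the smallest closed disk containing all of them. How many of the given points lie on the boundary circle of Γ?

2

The minimum enclosing circle of a finite set is fixed by two of the points (as a diameter) or three (as a circumcircle).
The farthest pair is B–C with squared distance 162. The circle on this segment as diameter has centre (0.5, -0.5) and r² = 162/4 = 40.5.
Check A: distance² to centre = 22.5 ≤ 40.5, so it lies inside.
All remaining points lie in this disk, and no smaller disk contains both endpoints, so this is the minimum enclosing circle.
The points at distance exactly r from the centre are B, C — 2 points.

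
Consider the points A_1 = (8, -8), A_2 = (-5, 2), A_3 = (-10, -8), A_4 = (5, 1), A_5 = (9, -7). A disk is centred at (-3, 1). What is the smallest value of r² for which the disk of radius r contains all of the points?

208

The required radius is the distance from (-3, 1) to the farthest point.
Squared distances: 202, 5, 130, 64, 208.
Maximum is 208, attained at A_5.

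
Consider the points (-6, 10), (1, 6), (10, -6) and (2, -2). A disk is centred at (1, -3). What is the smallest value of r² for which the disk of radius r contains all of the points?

The required radius is the distance from (1, -3) to the farthest point.
Squared distances: 218, 81, 90, 2.
Maximum is 218, attained at (-6, 10).

218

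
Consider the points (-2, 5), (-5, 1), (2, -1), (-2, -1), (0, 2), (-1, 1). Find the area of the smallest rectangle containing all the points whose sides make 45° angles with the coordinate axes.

35

In coordinates u = x + y, v = x − y the rectangle is axis-aligned; the map (x,y)→(u,v) scales areas by 2.
u-values: 3, -4, 1, -3, 2, 0; range = 3 − (-4) = 7.
v-values: -7, -6, 3, -1, -2, -2; range = 3 − (-7) = 10.
Area = (7 × 10) / 2 = 35.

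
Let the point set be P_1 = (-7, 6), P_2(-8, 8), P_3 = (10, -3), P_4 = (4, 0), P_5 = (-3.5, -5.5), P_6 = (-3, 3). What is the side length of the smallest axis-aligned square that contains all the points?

The bounding box has width 18 and height 13.5.
An axis-aligned square enclosing the set must have side ≥ max(width, height).
So the minimum side is max(18, 13.5) = 18.

18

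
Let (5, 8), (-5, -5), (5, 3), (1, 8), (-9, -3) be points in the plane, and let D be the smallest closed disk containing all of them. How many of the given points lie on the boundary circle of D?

By Welzl's lemma the MEC is supported by two points (diametrically opposite) or three points (on a circumcircle).
The farthest pair is (5, 8)–(-9, -3) with squared distance 317. The circle on this segment as diameter has centre (-2, 2.5) and r² = 317/4 = 79.25.
Check (-5, -5): distance² to centre = 65.25 ≤ 79.25, so it lies inside.
All remaining points lie in this disk, and no smaller disk contains both endpoints, so this is the minimum enclosing circle.
The points at distance exactly r from the centre are (5, 8), (-9, -3) — 2 points.

2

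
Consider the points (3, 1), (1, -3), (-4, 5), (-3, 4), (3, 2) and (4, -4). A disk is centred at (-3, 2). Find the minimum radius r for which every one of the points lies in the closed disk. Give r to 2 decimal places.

The required radius is the distance from (-3, 2) to the farthest point.
Squared distances: 37, 41, 10, 4, 36, 85.
Maximum is 85, attained at (4, -4).
r = √85 ≈ 9.22.

9.22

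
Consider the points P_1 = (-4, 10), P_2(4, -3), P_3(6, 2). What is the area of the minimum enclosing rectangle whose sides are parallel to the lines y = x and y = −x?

In coordinates u = x + y, v = x − y the rectangle is axis-aligned; the map (x,y)→(u,v) scales areas by 2.
u-values: 6, 1, 8; range = 8 − 1 = 7.
v-values: -14, 7, 4; range = 7 − (-14) = 21.
Area = (7 × 21) / 2 = 73.5.

73.5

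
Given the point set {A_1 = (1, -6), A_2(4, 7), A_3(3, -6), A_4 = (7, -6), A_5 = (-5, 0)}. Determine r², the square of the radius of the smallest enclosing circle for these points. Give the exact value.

28925/529

A smallest enclosing disk is always determined by at most three of the input points on its boundary.
The minimum enclosing circle is determined by three boundary points: A_2, A_4, A_5.
Their circumcentre is (55/23, -5/23) with r² = 28925/529.
The farthest remaining point A_1 is at distance² 18713/529 ≤ 28925/529.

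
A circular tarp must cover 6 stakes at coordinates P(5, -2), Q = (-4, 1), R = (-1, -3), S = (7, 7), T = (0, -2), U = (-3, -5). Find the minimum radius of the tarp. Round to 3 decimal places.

The minimum enclosing circle of a finite set is fixed by two of the points (as a diameter) or three (as a circumcircle).
The farthest pair is S–U with squared distance 244. The circle on this segment as diameter has centre (2, 1) and r² = 244/4 = 61.
Check P: distance² to centre = 18 ≤ 61, so it lies inside.
All remaining points lie in this disk, and no smaller disk contains both endpoints, so this is the minimum enclosing circle.
r = √61 ≈ 7.810.

7.810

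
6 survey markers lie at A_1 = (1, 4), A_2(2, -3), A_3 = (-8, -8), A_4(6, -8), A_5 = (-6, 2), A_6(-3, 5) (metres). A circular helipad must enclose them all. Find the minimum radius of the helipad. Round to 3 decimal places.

8.470

The minimum enclosing circle of a finite set is fixed by two of the points (as a diameter) or three (as a circumcircle).
The minimum enclosing circle is determined by three boundary points: A_3, A_4, A_6.
Their circumcentre is (-1, -42/13) with r² = 12125/169.
The farthest remaining point A_1 is at distance² 9512/169 ≤ 12125/169.
r = √(12125/169) ≈ 8.470.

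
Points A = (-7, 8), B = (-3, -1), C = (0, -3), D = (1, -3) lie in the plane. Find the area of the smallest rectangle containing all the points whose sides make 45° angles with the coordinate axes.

In coordinates u = x + y, v = x − y the rectangle is axis-aligned; the map (x,y)→(u,v) scales areas by 2.
u-values: 1, -4, -3, -2; range = 1 − (-4) = 5.
v-values: -15, -2, 3, 4; range = 4 − (-15) = 19.
Area = (5 × 19) / 2 = 47.5.

47.5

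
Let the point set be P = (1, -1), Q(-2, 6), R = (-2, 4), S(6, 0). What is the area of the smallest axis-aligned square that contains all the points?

The bounding box has width 8 and height 7.
An axis-aligned square enclosing the set must have side ≥ max(width, height).
So the minimum side is max(8, 7) = 8.
Area = 8² = 64.

64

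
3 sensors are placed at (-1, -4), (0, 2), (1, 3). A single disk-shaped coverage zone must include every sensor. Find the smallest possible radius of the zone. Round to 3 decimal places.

Call the three points A, B, C in the order given.
Side lengths²: AB² = 37, AC² = 53, BC² = 2.
Since AC² = 53 ≥ 37 + 2 = 39, the angle opposite AC is not acute, so the smallest enclosing circle has AC as diameter.
Centre = midpoint of AC = (0, -0.5), r² = 53/4 = 13.25.
r = √(13.25) ≈ 3.640.

3.640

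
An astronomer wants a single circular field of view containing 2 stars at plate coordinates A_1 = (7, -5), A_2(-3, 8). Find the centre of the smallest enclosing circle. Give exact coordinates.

The smallest circle enclosing two points has them as diameter endpoints.
Centre = midpoint = (2, 1.5); r² = |A_1A_2|²/4 = 269/4 = 67.25.
Centre = (2, 1.5).

(2, 1.5)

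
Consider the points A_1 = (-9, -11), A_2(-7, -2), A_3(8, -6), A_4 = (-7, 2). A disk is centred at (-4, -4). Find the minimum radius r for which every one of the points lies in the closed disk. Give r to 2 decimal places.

12.17

The required radius is the distance from (-4, -4) to the farthest point.
Squared distances: 74, 13, 148, 45.
Maximum is 148, attained at A_3.
r = √148 ≈ 12.17.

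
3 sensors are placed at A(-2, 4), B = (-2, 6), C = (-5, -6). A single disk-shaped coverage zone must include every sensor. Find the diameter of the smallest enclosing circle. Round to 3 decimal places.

Side lengths²: AB² = 4, AC² = 109, BC² = 153.
Since BC² = 153 ≥ 109 + 4 = 113, the angle opposite BC is not acute, so the smallest enclosing circle has BC as diameter.
Centre = midpoint of BC = (-3.5, 0), r² = 153/4 = 38.25.
Diameter = 2r = 2√(38.25) ≈ 12.369.

12.369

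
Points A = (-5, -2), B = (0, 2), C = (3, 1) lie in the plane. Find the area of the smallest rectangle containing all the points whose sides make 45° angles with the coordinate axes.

In coordinates u = x + y, v = x − y the rectangle is axis-aligned; the map (x,y)→(u,v) scales areas by 2.
u-values: -7, 2, 4; range = 4 − (-7) = 11.
v-values: -3, -2, 2; range = 2 − (-3) = 5.
Area = (11 × 5) / 2 = 27.5.

27.5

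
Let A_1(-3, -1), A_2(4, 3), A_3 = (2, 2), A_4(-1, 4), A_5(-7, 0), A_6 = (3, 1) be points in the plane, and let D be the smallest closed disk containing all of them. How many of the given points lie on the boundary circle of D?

2

A smallest enclosing disk is always determined by at most three of the input points on its boundary.
The farthest pair is A_2–A_5 with squared distance 130. The circle on this segment as diameter has centre (-1.5, 1.5) and r² = 130/4 = 32.5.
Check A_1: distance² to centre = 8.5 ≤ 32.5, so it lies inside.
All remaining points lie in this disk, and no smaller disk contains both endpoints, so this is the minimum enclosing circle.
The points at distance exactly r from the centre are A_2, A_5 — 2 points.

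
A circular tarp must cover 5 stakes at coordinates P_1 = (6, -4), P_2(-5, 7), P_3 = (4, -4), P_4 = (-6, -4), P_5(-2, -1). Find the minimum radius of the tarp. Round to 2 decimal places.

The minimum enclosing circle is determined by three boundary points: P_1, P_2, P_4.
Their circumcentre is (0, 1) with r² = 61.
The farthest remaining point P_3 is at distance² 41 ≤ 61.
r = √61 ≈ 7.81.

7.81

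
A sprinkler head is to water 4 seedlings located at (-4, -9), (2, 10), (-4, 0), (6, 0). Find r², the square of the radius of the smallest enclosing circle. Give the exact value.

99.25

By Welzl's lemma the MEC is supported by two points (diametrically opposite) or three points (on a circumcircle).
The farthest pair is (-4, -9)–(2, 10) with squared distance 397. The circle on this segment as diameter has centre (-1, 0.5) and r² = 397/4 = 99.25.
Check (-4, 0): distance² to centre = 9.25 ≤ 99.25, so it lies inside.
All remaining points lie in this disk, and no smaller disk contains both endpoints, so this is the minimum enclosing circle.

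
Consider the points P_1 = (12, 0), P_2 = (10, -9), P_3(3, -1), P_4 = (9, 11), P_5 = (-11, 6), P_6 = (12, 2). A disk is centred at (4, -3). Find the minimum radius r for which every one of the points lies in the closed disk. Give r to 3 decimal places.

17.493

The required radius is the distance from (4, -3) to the farthest point.
Squared distances: 73, 72, 5, 221, 306, 89.
Maximum is 306, attained at P_5.
r = √306 ≈ 17.493.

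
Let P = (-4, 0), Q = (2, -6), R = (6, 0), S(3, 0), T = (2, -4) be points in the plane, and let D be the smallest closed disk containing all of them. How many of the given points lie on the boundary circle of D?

By Welzl's lemma the MEC is supported by two points (diametrically opposite) or three points (on a circumcircle).
The minimum enclosing circle is determined by three boundary points: P, Q, R.
Their circumcentre is (1, -1) with r² = 26.
The farthest remaining point T is at distance² 10 ≤ 26.
The points at distance exactly r from the centre are P, Q, R — 3 points.

3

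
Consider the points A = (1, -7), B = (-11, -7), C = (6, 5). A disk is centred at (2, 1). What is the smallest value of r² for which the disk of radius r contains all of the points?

233

The required radius is the distance from (2, 1) to the farthest point.
Squared distances: 65, 233, 32.
Maximum is 233, attained at B.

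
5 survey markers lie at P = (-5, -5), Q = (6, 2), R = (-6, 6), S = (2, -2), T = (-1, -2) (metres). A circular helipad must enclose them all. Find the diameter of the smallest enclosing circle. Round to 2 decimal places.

The minimum enclosing circle is determined by three boundary points: P, Q, R.
Their circumcentre is (-1.03125, 0.90625) with r² = 50.634765625.
The farthest remaining point S is at distance² 17.634765625 ≤ 50.634765625.
Diameter = 2r = 2√(50.634765625) ≈ 14.23.

14.23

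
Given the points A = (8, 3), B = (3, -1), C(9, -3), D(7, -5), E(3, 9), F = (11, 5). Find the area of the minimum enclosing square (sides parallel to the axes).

The bounding box has width 8 and height 14.
An axis-aligned square enclosing the set must have side ≥ max(width, height).
So the minimum side is max(8, 14) = 14.
Area = 14² = 196.

196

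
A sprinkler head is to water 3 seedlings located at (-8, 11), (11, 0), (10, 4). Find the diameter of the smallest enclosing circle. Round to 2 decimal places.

21.95

Call the three points A, B, C in the order given.
Side lengths²: AB² = 482, AC² = 373, BC² = 17.
Since AB² = 482 ≥ 373 + 17 = 390, the angle opposite AB is not acute, so the smallest enclosing circle has AB as diameter.
Centre = midpoint of AB = (1.5, 5.5), r² = 482/4 = 120.5.
Diameter = 2r = 2√(120.5) ≈ 21.95.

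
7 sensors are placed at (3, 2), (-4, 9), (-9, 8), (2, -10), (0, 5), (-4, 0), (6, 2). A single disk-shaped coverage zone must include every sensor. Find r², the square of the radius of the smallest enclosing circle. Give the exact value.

The minimum enclosing circle of a finite set is fixed by two of the points (as a diameter) or three (as a circumcircle).
The farthest pair is (-9, 8)–(2, -10) with squared distance 445. The circle on this segment as diameter has centre (-3.5, -1) and r² = 445/4 = 111.25.
Check (3, 2): distance² to centre = 51.25 ≤ 111.25, so it lies inside.
All remaining points lie in this disk, and no smaller disk contains both endpoints, so this is the minimum enclosing circle.

111.25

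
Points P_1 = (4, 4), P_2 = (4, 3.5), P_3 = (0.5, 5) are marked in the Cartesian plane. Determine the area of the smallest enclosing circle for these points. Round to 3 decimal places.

Side lengths²: P_1P_2² = 0.25, P_1P_3² = 13.25, P_2P_3² = 14.5.
Since P_2P_3² = 14.5 ≥ 13.25 + 0.25 = 13.5, the angle opposite P_2P_3 is not acute, so the smallest enclosing circle has P_2P_3 as diameter.
Centre = midpoint of P_2P_3 = (2.25, 4.25), r² = 14.5/4 = 3.625.
Area = π·r² = π·3.625 ≈ 11.388.

11.388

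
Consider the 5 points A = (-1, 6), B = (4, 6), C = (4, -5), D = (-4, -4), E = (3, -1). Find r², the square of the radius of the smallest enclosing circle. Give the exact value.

The minimum enclosing circle is determined by three boundary points: B, C, D.
Their circumcentre is (0.625, 0.5) with r² = 41.640625.
The farthest remaining point A is at distance² 32.890625 ≤ 41.640625.

41.640625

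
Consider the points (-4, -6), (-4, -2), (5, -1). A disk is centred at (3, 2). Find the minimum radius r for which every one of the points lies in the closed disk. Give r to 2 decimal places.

10.63

The required radius is the distance from (3, 2) to the farthest point.
Squared distances: 113, 65, 13.
Maximum is 113, attained at (-4, -6).
r = √113 ≈ 10.63.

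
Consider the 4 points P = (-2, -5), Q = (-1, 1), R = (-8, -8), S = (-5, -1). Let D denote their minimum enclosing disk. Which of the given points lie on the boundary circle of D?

Q, R

The minimum enclosing circle of a finite set is fixed by two of the points (as a diameter) or three (as a circumcircle).
The farthest pair is Q–R with squared distance 130. The circle on this segment as diameter has centre (-4.5, -3.5) and r² = 130/4 = 32.5.
Check P: distance² to centre = 8.5 ≤ 32.5, so it lies inside.
All remaining points lie in this disk, and no smaller disk contains both endpoints, so this is the minimum enclosing circle.
The points at distance exactly r from the centre are Q, R — 2 points.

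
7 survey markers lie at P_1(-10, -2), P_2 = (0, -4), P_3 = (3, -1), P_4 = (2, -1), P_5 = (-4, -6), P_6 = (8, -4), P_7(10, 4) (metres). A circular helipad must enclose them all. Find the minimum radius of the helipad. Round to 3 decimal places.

10.440

The farthest pair is P_1–P_7 with squared distance 436. The circle on this segment as diameter has centre (0, 1) and r² = 436/4 = 109.
Check P_2: distance² to centre = 25 ≤ 109, so it lies inside.
All remaining points lie in this disk, and no smaller disk contains both endpoints, so this is the minimum enclosing circle.
r = √109 ≈ 10.440.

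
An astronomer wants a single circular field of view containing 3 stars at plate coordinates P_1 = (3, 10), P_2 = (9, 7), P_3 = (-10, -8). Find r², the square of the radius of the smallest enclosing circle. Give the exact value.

Side lengths²: P_1P_2² = 45, P_1P_3² = 493, P_2P_3² = 586.
Since P_2P_3² = 586 ≥ 493 + 45 = 538, the angle opposite P_2P_3 is not acute, so the smallest enclosing circle has P_2P_3 as diameter.
Centre = midpoint of P_2P_3 = (-0.5, -0.5), r² = 586/4 = 146.5.

146.5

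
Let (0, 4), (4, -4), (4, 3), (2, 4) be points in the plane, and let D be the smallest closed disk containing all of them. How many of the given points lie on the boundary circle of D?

2

The minimum enclosing circle of a finite set is fixed by two of the points (as a diameter) or three (as a circumcircle).
The farthest pair is (0, 4)–(4, -4) with squared distance 80. The circle on this segment as diameter has centre (2, 0) and r² = 80/4 = 20.
Check (4, 3): distance² to centre = 13 ≤ 20, so it lies inside.
All remaining points lie in this disk, and no smaller disk contains both endpoints, so this is the minimum enclosing circle.
The points at distance exactly r from the centre are (0, 4), (4, -4) — 2 points.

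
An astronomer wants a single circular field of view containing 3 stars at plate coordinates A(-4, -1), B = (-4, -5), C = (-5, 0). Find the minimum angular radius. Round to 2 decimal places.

2.55

Side lengths²: AB² = 16, AC² = 2, BC² = 26.
Since BC² = 26 ≥ 16 + 2 = 18, the angle opposite BC is not acute, so the smallest enclosing circle has BC as diameter.
Centre = midpoint of BC = (-4.5, -2.5), r² = 26/4 = 6.5.
r = √(6.5) ≈ 2.55.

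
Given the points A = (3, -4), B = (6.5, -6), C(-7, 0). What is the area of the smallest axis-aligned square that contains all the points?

The bounding box has width 13.5 and height 6.
An axis-aligned square enclosing the set must have side ≥ max(width, height).
So the minimum side is max(13.5, 6) = 13.5.
Area = 13.5² = 182.25.

182.25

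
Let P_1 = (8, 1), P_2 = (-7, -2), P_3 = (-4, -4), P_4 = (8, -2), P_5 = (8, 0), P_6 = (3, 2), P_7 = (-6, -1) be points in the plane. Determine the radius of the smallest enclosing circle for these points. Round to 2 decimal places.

7.65

A smallest enclosing disk is always determined by at most three of the input points on its boundary.
The farthest pair is P_1–P_2 with squared distance 234. The circle on this segment as diameter has centre (0.5, -0.5) and r² = 234/4 = 58.5.
Check P_3: distance² to centre = 32.5 ≤ 58.5, so it lies inside.
All remaining points lie in this disk, and no smaller disk contains both endpoints, so this is the minimum enclosing circle.
r = √(58.5) ≈ 7.65.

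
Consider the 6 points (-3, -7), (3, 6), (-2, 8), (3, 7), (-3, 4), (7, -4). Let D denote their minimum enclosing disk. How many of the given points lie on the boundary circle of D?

3

By Welzl's lemma the MEC is supported by two points (diametrically opposite) or three points (on a circumcircle).
The minimum enclosing circle is determined by three boundary points: (-3, -7), (-2, 8), (7, -4).
Their circumcentre is (25/98, 31/98) with r² = 307925/4802.
The farthest remaining point (3, 7) is at distance² 250693/4802 ≤ 307925/4802.
The points at distance exactly r from the centre are (-3, -7), (-2, 8), (7, -4) — 3 points.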